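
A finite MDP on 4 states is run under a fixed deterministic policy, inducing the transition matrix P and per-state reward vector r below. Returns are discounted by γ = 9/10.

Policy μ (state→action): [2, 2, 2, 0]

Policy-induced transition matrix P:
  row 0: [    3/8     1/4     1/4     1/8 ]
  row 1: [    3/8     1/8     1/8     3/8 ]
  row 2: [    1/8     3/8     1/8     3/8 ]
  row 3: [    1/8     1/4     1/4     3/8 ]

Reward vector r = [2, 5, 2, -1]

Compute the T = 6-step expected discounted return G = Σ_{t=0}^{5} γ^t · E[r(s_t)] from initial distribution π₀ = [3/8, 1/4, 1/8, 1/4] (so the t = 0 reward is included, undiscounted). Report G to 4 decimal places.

G = 8.6966

t=0: π = [0.3750, 0.2500, 0.1250, 0.2500], E[r] = 2.0000, γ^t·E[r] = 2.000000, running G = 2.000000
t=1: π = [0.2813, 0.2344, 0.2031, 0.2813], E[r] = 1.8594, γ^t·E[r] = 1.673438, running G = 3.673438
t=2: π = [0.2539, 0.2461, 0.1953, 0.3047], E[r] = 1.8242, γ^t·E[r] = 1.477617, running G = 5.151055
t=3: π = [0.2500, 0.2437, 0.1948, 0.3115], E[r] = 1.7964, γ^t·E[r] = 1.309566, running G = 6.460621
t=4: π = [0.2484, 0.2439, 0.1952, 0.3125], E[r] = 1.7942, γ^t·E[r] = 1.177168, running G = 7.637788
t=5: π = [0.2481, 0.2439, 0.1951, 0.3129], E[r] = 1.7930, γ^t·E[r] = 1.058775, running G = 8.696563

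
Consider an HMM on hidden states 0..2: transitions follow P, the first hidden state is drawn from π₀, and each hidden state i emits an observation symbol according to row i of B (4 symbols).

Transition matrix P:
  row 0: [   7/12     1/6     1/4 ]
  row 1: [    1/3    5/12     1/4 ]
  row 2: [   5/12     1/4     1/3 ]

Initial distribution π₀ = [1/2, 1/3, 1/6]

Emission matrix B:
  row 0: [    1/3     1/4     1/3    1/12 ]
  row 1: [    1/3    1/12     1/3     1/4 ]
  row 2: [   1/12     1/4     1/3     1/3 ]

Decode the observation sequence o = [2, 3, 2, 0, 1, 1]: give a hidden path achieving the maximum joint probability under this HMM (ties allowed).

t=0: δ = [1.667e-01, 1.111e-01, 5.556e-02]  (obs o_0=2)
t=1: δ = [8.102e-03, 1.157e-02, 1.389e-02]  ψ = [0, 1, 0]  (obs o_1=3)
t=2: δ = [1.929e-03, 1.608e-03, 1.543e-03]  ψ = [2, 1, 2]  (obs o_2=2)
t=3: δ = [3.751e-04, 2.233e-04, 4.287e-05]  ψ = [0, 1, 2]  (obs o_3=0)
t=4: δ = [5.470e-05, 7.752e-06, 2.344e-05]  ψ = [0, 1, 0]  (obs o_4=1)
t=5: δ = [7.977e-06, 7.597e-07, 3.419e-06]  ψ = [0, 0, 0]  (obs o_5=1)
backtrack: best end state = 0; path = [0, 2, 0, 0, 0, 0]

path = [0, 2, 0, 0, 0, 0]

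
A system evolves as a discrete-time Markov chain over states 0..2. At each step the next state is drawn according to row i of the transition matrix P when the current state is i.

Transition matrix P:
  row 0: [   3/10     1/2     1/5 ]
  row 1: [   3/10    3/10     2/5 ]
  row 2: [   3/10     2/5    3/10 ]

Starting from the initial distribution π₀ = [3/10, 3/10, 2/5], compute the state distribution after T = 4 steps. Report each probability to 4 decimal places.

π = [0.3000, 0.3909, 0.3091]

t=0: π = [0.3000, 0.3000, 0.4000]
t=1: π = [0.3000, 0.4000, 0.3000]
t=2: π = [0.3000, 0.3900, 0.3100]
t=3: π = [0.3000, 0.3910, 0.3090]
t=4: π = [0.3000, 0.3909, 0.3091]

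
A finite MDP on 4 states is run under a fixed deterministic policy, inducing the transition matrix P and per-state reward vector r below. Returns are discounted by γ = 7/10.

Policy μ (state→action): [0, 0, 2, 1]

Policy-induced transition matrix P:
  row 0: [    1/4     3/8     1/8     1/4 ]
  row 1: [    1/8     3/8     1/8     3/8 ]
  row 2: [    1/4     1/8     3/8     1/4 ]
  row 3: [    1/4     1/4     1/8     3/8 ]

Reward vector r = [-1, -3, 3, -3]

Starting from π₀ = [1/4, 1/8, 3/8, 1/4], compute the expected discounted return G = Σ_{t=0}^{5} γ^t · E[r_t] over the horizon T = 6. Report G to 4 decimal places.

G = -3.0031

t=0: π = [0.2500, 0.1250, 0.3750, 0.2500], E[r] = -0.2500, γ^t·E[r] = -0.250000, running G = -0.250000
t=1: π = [0.2344, 0.2500, 0.2188, 0.2969], E[r] = -1.2188, γ^t·E[r] = -0.853125, running G = -1.103125
t=2: π = [0.2188, 0.2832, 0.1797, 0.3184], E[r] = -1.4844, γ^t·E[r] = -0.727344, running G = -1.830469
t=3: π = [0.2146, 0.2903, 0.1699, 0.3252], E[r] = -1.5513, γ^t·E[r] = -0.532085, running G = -2.362554
t=4: π = [0.2137, 0.2919, 0.1675, 0.3269], E[r] = -1.5677, γ^t·E[r] = -0.376402, running G = -2.738956
t=5: π = [0.2135, 0.2923, 0.1669, 0.3274], E[r] = -1.5717, γ^t·E[r] = -0.264163, running G = -3.003120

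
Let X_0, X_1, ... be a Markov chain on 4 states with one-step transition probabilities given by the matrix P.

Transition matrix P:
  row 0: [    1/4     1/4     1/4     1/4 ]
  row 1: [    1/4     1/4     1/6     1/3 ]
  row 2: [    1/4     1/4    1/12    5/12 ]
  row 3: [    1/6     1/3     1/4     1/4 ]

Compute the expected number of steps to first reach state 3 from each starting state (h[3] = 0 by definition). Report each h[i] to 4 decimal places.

First-step conditioning: h[3] = 0; for i ≠ 3, h[i] = 1 + Σ_k P[i][k]·h[k].
  h[0] = 1 + 1/4·h[0] + 1/4·h[1] + 1/4·h[2]
  h[1] = 1 + 1/4·h[0] + 1/4·h[1] + 1/6·h[2]
  h[2] = 1 + 1/4·h[0] + 1/4·h[1] + 1/12·h[2]
Solving the 3×3 linear system over states ≠ 3 gives exactly h = [56/17, 52/17, 48/17, 0] (h[3] = 0 is the target).

h = [3.2941, 3.0588, 2.8235, 0.0000]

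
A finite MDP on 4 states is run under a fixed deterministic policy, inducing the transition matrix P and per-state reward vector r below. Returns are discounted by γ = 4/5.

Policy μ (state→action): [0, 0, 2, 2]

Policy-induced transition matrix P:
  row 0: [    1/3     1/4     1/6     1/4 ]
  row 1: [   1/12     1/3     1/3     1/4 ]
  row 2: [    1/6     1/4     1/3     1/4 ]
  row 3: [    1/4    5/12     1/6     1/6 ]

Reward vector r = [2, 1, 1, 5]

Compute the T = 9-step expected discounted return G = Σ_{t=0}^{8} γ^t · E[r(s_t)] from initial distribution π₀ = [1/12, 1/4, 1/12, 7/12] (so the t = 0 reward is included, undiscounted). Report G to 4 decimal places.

t=0: π = [0.0833, 0.2500, 0.0833, 0.5833], E[r] = 3.4167, γ^t·E[r] = 3.416667, running G = 3.416667
t=1: π = [0.2083, 0.3681, 0.2222, 0.2014], E[r] = 2.0139, γ^t·E[r] = 1.611111, running G = 5.027778
t=2: π = [0.1875, 0.3142, 0.2650, 0.2332], E[r] = 2.1204, γ^t·E[r] = 1.357037, running G = 6.384815
t=3: π = [0.1912, 0.3151, 0.2632, 0.2306], E[r] = 2.1134, γ^t·E[r] = 1.082074, running G = 7.466889
t=4: π = [0.1915, 0.3147, 0.2630, 0.2308], E[r] = 2.1146, γ^t·E[r] = 0.866153, running G = 8.333042
t=5: π = [0.1916, 0.3147, 0.2630, 0.2308], E[r] = 2.1147, γ^t·E[r] = 0.692932, running G = 9.025974
t=6: π = [0.1916, 0.3147, 0.2629, 0.2308], E[r] = 2.1147, γ^t·E[r] = 0.554351, running G = 9.580325
t=7: π = [0.1916, 0.3147, 0.2629, 0.2308], E[r] = 2.1147, γ^t·E[r] = 0.443482, running G = 10.023807
t=8: π = [0.1916, 0.3147, 0.2629, 0.2308], E[r] = 2.1147, γ^t·E[r] = 0.354785, running G = 10.378592

G = 10.3786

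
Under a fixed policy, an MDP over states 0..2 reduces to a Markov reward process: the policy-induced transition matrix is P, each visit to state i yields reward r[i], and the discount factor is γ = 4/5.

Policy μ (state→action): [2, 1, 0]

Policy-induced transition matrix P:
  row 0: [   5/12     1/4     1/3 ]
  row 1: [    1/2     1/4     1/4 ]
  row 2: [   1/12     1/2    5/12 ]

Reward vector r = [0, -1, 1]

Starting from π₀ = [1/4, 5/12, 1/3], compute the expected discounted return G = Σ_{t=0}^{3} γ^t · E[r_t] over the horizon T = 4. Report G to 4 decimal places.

G = -0.0880

t=0: π = [0.2500, 0.4167, 0.3333], E[r] = -0.0833, γ^t·E[r] = -0.083333, running G = -0.083333
t=1: π = [0.3403, 0.3333, 0.3264], E[r] = -0.0069, γ^t·E[r] = -0.005556, running G = -0.088889
t=2: π = [0.3356, 0.3316, 0.3328], E[r] = 0.0012, γ^t·E[r] = 0.000741, running G = -0.088148
t=3: π = [0.3334, 0.3332, 0.3334], E[r] = 0.0002, γ^t·E[r] = 0.000123, running G = -0.088025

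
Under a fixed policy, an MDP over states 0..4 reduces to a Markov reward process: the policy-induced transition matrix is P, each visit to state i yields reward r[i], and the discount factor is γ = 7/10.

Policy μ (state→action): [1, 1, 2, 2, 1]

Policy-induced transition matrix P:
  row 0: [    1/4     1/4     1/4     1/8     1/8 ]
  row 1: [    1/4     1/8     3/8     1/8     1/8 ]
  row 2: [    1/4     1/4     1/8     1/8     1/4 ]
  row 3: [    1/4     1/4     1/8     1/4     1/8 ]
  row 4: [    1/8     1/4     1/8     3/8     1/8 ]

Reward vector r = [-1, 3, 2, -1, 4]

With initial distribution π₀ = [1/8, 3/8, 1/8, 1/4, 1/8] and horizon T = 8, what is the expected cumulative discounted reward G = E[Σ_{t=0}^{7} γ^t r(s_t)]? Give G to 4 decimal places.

t=0: π = [0.1250, 0.3750, 0.1250, 0.2500, 0.1250], E[r] = 1.5000, γ^t·E[r] = 1.500000, running G = 1.500000
t=1: π = [0.2344, 0.2031, 0.2344, 0.1875, 0.1406], E[r] = 1.2188, γ^t·E[r] = 0.853125, running G = 2.353125
t=2: π = [0.2324, 0.2246, 0.2051, 0.1836, 0.1543], E[r] = 1.2852, γ^t·E[r] = 0.629727, running G = 2.982852
t=3: π = [0.2307, 0.2219, 0.2102, 0.1865, 0.1506], E[r] = 1.2715, γ^t·E[r] = 0.436119, running G = 3.418971
t=4: π = [0.2312, 0.2223, 0.2093, 0.1860, 0.1513], E[r] = 1.2734, γ^t·E[r] = 0.305738, running G = 3.724708
t=5: π = [0.2311, 0.2222, 0.2095, 0.1861, 0.1512], E[r] = 1.2731, γ^t·E[r] = 0.213966, running G = 3.938675
t=6: π = [0.2311, 0.2222, 0.2094, 0.1860, 0.1512], E[r] = 1.2731, γ^t·E[r] = 0.149782, running G = 4.088457
t=7: π = [0.2311, 0.2222, 0.2094, 0.1861, 0.1512], E[r] = 1.2731, γ^t·E[r] = 0.104847, running G = 4.193304

G = 4.1933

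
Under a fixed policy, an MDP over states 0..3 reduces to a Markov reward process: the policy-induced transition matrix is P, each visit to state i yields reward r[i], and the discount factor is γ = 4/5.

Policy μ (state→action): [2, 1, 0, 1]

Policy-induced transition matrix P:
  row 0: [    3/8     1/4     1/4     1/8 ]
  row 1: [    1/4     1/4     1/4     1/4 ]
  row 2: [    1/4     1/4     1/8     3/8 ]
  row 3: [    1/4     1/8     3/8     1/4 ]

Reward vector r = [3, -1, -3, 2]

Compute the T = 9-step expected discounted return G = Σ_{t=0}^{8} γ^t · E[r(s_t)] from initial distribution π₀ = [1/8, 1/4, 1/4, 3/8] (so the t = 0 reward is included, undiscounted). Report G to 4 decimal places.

G = 1.3503

t=0: π = [0.1250, 0.2500, 0.2500, 0.3750], E[r] = 0.1250, γ^t·E[r] = 0.125000, running G = 0.125000
t=1: π = [0.2656, 0.2031, 0.2656, 0.2656], E[r] = 0.3281, γ^t·E[r] = 0.262500, running G = 0.387500
t=2: π = [0.2832, 0.2168, 0.2500, 0.2500], E[r] = 0.3828, γ^t·E[r] = 0.245000, running G = 0.632500
t=3: π = [0.2854, 0.2188, 0.2500, 0.2458], E[r] = 0.3792, γ^t·E[r] = 0.194125, running G = 0.826625
t=4: π = [0.2857, 0.2193, 0.2495, 0.2456], E[r] = 0.3805, γ^t·E[r] = 0.155838, running G = 0.982463
t=5: π = [0.2857, 0.2193, 0.2495, 0.2455], E[r] = 0.3802, γ^t·E[r] = 0.124598, running G = 1.107060
t=6: π = [0.2857, 0.2193, 0.2495, 0.2455], E[r] = 0.3803, γ^t·E[r] = 0.099691, running G = 1.206751
t=7: π = [0.2857, 0.2193, 0.2495, 0.2455], E[r] = 0.3803, γ^t·E[r] = 0.079751, running G = 1.286501
t=8: π = [0.2857, 0.2193, 0.2495, 0.2455], E[r] = 0.3803, γ^t·E[r] = 0.063801, running G = 1.350302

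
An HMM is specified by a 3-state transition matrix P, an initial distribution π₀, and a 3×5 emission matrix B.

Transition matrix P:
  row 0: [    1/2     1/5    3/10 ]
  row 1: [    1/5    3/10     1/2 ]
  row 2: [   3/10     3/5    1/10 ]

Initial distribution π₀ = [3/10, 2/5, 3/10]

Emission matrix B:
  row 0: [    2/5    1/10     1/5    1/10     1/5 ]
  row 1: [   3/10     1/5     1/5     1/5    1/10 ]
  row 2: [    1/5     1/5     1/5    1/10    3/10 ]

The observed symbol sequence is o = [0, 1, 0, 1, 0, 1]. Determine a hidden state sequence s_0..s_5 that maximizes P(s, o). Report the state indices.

path = [1, 2, 1, 2, 1, 2]

t=0: δ = [1.200e-01, 1.200e-01, 6.000e-02]  (obs o_0=0)
t=1: δ = [6.000e-03, 7.200e-03, 1.200e-02]  ψ = [0, 1, 1]  (obs o_1=1)
t=2: δ = [1.440e-03, 2.160e-03, 7.200e-04]  ψ = [2, 2, 1]  (obs o_2=0)
t=3: δ = [7.200e-05, 1.296e-04, 2.160e-04]  ψ = [0, 1, 1]  (obs o_3=1)
t=4: δ = [2.592e-05, 3.888e-05, 1.296e-05]  ψ = [2, 2, 1]  (obs o_4=0)
t=5: δ = [1.296e-06, 2.333e-06, 3.888e-06]  ψ = [0, 1, 1]  (obs o_5=1)
backtrack: best end state = 2; path = [1, 2, 1, 2, 1, 2]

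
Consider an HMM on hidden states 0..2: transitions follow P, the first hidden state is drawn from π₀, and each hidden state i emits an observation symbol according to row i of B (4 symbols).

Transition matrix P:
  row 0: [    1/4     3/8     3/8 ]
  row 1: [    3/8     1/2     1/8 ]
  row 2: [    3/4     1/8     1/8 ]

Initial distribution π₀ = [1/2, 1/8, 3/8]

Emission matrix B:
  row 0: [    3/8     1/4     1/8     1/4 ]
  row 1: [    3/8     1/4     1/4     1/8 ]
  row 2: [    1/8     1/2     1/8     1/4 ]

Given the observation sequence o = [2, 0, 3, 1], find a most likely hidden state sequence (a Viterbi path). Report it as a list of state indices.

path = [2, 0, 2, 0]

t=0: δ = [6.250e-02, 3.125e-02, 4.688e-02]  (obs o_0=2)
t=1: δ = [1.318e-02, 8.789e-03, 2.930e-03]  ψ = [2, 0, 0]  (obs o_1=0)
t=2: δ = [8.240e-04, 6.180e-04, 1.236e-03]  ψ = [0, 0, 0]  (obs o_2=3)
t=3: δ = [2.317e-04, 7.725e-05, 1.545e-04]  ψ = [2, 0, 0]  (obs o_3=1)
backtrack: best end state = 0; path = [2, 0, 2, 0]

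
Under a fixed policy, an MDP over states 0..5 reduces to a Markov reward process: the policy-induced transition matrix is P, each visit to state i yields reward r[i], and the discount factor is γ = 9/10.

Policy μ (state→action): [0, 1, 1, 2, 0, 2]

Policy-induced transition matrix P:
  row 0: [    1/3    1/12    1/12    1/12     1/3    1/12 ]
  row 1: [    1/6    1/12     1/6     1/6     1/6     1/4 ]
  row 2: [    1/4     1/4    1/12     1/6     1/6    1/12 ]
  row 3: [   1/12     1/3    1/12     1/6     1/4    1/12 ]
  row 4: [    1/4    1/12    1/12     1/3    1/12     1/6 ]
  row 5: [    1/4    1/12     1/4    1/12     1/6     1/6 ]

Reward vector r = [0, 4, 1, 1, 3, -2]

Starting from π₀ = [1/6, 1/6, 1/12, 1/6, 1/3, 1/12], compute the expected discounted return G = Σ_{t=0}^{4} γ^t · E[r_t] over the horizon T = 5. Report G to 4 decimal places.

G = 5.4270

t=0: π = [0.1667, 0.1667, 0.0833, 0.1667, 0.3333, 0.0833], E[r] = 1.7500, γ^t·E[r] = 1.750000, running G = 1.750000
t=1: π = [0.2222, 0.1389, 0.1111, 0.2014, 0.1806, 0.1458], E[r] = 1.1181, γ^t·E[r] = 1.006250, running G = 2.756250
t=2: π = [0.2234, 0.1522, 0.1192, 0.1661, 0.2054, 0.1337], E[r] = 1.2431, γ^t·E[r] = 1.006875, running G = 3.763125
t=3: π = [0.2283, 0.1447, 0.1183, 0.1712, 0.2006, 0.1370], E[r] = 1.1963, γ^t·E[r] = 0.872086, running G = 4.635211
t=4: π = [0.2284, 0.1458, 0.1182, 0.1697, 0.2023, 0.1356], E[r] = 1.2068, γ^t·E[r] = 0.791799, running G = 5.427010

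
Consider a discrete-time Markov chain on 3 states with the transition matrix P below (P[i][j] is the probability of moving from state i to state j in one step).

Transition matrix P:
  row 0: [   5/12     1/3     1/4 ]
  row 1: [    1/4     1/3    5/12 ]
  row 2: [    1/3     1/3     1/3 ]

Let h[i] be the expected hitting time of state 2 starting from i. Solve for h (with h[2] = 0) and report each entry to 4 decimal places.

First-step conditioning: h[2] = 0; for i ≠ 2, h[i] = 1 + Σ_k P[i][k]·h[k].
  h[0] = 1 + 5/12·h[0] + 1/3·h[1]
  h[1] = 1 + 1/4·h[0] + 1/3·h[1]
Solving the 2×2 linear system over states ≠ 2 gives exactly h = [36/11, 30/11, 0] (h[2] = 0 is the target).

h = [3.2727, 2.7273, 0.0000]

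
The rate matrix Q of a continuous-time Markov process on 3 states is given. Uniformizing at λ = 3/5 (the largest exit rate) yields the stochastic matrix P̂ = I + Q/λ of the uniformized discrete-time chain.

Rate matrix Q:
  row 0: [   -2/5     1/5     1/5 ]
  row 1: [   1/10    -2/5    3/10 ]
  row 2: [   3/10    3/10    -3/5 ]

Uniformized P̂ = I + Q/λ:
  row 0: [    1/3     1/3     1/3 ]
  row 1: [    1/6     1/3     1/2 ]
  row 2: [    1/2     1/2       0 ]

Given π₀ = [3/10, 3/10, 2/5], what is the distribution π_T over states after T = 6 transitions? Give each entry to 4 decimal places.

t=0: π = [0.3000, 0.3000, 0.4000]
t=1: π = [0.3500, 0.4000, 0.2500]
t=2: π = [0.3083, 0.3750, 0.3167]
t=3: π = [0.3236, 0.3861, 0.2903]
t=4: π = [0.3174, 0.3817, 0.3009]
t=5: π = [0.3199, 0.3835, 0.2966]
t=6: π = [0.3189, 0.3828, 0.2984]

π = [0.3189, 0.3828, 0.2984]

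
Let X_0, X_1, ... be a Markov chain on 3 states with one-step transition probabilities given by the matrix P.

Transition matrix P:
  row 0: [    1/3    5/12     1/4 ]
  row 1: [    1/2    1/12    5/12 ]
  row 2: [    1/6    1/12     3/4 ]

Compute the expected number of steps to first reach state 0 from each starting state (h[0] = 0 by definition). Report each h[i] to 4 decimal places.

h = [0.0000, 3.4286, 5.1429]

First-step conditioning: h[0] = 0; for i ≠ 0, h[i] = 1 + Σ_k P[i][k]·h[k].
  h[1] = 1 + 1/12·h[1] + 5/12·h[2]
  h[2] = 1 + 1/12·h[1] + 3/4·h[2]
Solving the 2×2 linear system over states ≠ 0 gives exactly h = [0, 24/7, 36/7] (h[0] = 0 is the target).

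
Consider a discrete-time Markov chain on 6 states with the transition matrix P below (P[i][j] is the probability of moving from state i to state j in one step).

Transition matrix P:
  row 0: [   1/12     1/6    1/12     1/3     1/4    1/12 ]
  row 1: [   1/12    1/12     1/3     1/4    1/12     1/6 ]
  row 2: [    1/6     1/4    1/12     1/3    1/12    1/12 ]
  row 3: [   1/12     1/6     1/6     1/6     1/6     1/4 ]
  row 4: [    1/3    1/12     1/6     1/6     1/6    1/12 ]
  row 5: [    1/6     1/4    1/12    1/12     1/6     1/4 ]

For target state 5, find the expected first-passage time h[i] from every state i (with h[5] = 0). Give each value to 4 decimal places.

First-step conditioning: h[5] = 0; for i ≠ 5, h[i] = 1 + Σ_k P[i][k]·h[k].
  h[0] = 1 + 1/12·h[0] + 1/6·h[1] + 1/12·h[2] + 1/3·h[3] + 1/4·h[4]
  h[1] = 1 + 1/12·h[0] + 1/12·h[1] + 1/3·h[2] + 1/4·h[3] + 1/12·h[4]
  h[2] = 1 + 1/6·h[0] + 1/4·h[1] + 1/12·h[2] + 1/3·h[3] + 1/12·h[4]
  h[3] = 1 + 1/12·h[0] + 1/6·h[1] + 1/6·h[2] + 1/6·h[3] + 1/6·h[4]
  h[4] = 1 + 1/3·h[0] + 1/12·h[1] + 1/6·h[2] + 1/6·h[3] + 1/6·h[4]
Solving the 5×5 linear system over states ≠ 5 gives exactly h = [54964/7585, 50988/7585, 54384/7585, 46964/7585, 56456/7585, 0] (h[5] = 0 is the target).

h = [7.2464, 6.7222, 7.1699, 6.1917, 7.4431, 0.0000]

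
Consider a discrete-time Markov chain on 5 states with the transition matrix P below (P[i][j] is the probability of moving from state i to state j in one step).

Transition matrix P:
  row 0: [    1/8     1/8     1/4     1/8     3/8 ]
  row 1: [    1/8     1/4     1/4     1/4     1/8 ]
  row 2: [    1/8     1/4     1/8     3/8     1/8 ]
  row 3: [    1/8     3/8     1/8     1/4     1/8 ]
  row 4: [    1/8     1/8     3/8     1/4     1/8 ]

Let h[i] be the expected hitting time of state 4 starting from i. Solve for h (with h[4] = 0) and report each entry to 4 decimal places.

h = [4.8000, 6.4000, 6.4000, 6.4000, 0.0000]

First-step conditioning: h[4] = 0; for i ≠ 4, h[i] = 1 + Σ_k P[i][k]·h[k].
  h[0] = 1 + 1/8·h[0] + 1/8·h[1] + 1/4·h[2] + 1/8·h[3]
  h[1] = 1 + 1/8·h[0] + 1/4·h[1] + 1/4·h[2] + 1/4·h[3]
  h[2] = 1 + 1/8·h[0] + 1/4·h[1] + 1/8·h[2] + 3/8·h[3]
  h[3] = 1 + 1/8·h[0] + 3/8·h[1] + 1/8·h[2] + 1/4·h[3]
Solving the 4×4 linear system over states ≠ 4 gives exactly h = [24/5, 32/5, 32/5, 32/5, 0] (h[4] = 0 is the target).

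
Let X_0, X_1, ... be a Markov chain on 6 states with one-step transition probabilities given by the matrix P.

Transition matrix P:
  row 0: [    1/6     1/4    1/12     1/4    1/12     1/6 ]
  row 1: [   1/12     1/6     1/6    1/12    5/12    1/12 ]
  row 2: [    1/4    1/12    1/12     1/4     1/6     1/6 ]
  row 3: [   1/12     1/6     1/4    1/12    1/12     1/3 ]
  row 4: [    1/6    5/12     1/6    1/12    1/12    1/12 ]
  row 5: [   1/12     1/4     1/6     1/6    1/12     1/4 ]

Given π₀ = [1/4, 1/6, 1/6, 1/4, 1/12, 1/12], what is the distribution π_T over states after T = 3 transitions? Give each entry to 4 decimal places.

π = [0.1340, 0.2206, 0.1549, 0.1465, 0.1696, 0.1744]

t=0: π = [0.2500, 0.1667, 0.1667, 0.2500, 0.0833, 0.0833]
t=1: π = [0.1389, 0.2014, 0.1528, 0.1597, 0.1528, 0.1944]
t=2: π = [0.1331, 0.2199, 0.1557, 0.1481, 0.1632, 0.1800]
t=3: π = [0.1340, 0.2206, 0.1549, 0.1465, 0.1696, 0.1744]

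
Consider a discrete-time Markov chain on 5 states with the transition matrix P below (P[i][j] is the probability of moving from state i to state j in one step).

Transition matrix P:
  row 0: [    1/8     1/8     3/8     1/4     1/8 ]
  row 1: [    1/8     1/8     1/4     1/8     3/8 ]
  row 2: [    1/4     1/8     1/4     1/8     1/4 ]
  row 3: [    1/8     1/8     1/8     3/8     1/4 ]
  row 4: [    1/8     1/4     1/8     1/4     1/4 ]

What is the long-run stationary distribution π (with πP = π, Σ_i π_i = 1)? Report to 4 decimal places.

Balance equations π_j = Σ_i π_i·P[i][j]:
  π_0 = 1/8·π_0 + 1/8·π_1 + 1/4·π_2 + 1/8·π_3 + 1/8·π_4
  π_1 = 1/8·π_0 + 1/8·π_1 + 1/8·π_2 + 1/8·π_3 + 1/4·π_4
  π_2 = 3/8·π_0 + 1/4·π_1 + 1/4·π_2 + 1/8·π_3 + 1/8·π_4
  π_3 = 1/4·π_0 + 1/8·π_1 + 1/8·π_2 + 3/8·π_3 + 1/4·π_4
  normalize: π_0 + π_1 + π_2 + π_3 + π_4 = 1
Solving the linear system gives exactly π = [514/3403, 532/3403, 709/3403, 795/3403, 853/3403].

π = [0.1510, 0.1563, 0.2083, 0.2336, 0.2507]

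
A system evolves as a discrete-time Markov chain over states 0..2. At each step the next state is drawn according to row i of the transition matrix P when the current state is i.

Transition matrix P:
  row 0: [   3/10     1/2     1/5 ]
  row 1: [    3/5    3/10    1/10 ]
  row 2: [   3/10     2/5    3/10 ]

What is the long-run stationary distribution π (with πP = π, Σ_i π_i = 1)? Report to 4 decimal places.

Balance equations π_j = Σ_i π_i·P[i][j]:
  π_0 = 3/10·π_0 + 3/5·π_1 + 3/10·π_2
  π_1 = 1/2·π_0 + 3/10·π_1 + 2/5·π_2
  normalize: π_0 + π_1 + π_2 = 1
Solving the linear system gives exactly π = [45/107, 43/107, 19/107].

π = [0.4206, 0.4019, 0.1776]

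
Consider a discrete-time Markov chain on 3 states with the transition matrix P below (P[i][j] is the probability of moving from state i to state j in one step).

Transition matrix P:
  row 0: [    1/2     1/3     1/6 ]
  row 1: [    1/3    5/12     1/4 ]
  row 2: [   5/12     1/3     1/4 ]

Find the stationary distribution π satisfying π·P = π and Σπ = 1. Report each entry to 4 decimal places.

Balance equations π_j = Σ_i π_i·P[i][j]:
  π_0 = 1/2·π_0 + 1/3·π_1 + 5/12·π_2
  π_1 = 1/3·π_0 + 5/12·π_1 + 1/3·π_2
  normalize: π_0 + π_1 + π_2 = 1
Solving the linear system gives exactly π = [51/121, 4/11, 26/121].

π = [0.4215, 0.3636, 0.2149]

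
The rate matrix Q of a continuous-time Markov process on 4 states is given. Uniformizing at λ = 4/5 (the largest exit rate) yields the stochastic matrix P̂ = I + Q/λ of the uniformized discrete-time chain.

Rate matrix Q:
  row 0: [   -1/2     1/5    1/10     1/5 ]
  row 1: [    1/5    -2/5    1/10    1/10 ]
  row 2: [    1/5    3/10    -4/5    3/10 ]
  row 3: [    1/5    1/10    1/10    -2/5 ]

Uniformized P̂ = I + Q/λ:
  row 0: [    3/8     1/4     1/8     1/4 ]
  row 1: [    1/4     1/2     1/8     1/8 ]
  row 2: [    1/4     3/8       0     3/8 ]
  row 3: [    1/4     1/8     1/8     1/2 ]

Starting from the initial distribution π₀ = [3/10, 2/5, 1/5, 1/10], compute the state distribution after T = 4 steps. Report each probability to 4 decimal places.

t=0: π = [0.3000, 0.4000, 0.2000, 0.1000]
t=1: π = [0.2875, 0.3625, 0.1000, 0.2500]
t=2: π = [0.2859, 0.3219, 0.1125, 0.2797]
t=3: π = [0.2857, 0.3096, 0.1109, 0.2938]
t=4: π = [0.2857, 0.3045, 0.1111, 0.2986]

π = [0.2857, 0.3045, 0.1111, 0.2986]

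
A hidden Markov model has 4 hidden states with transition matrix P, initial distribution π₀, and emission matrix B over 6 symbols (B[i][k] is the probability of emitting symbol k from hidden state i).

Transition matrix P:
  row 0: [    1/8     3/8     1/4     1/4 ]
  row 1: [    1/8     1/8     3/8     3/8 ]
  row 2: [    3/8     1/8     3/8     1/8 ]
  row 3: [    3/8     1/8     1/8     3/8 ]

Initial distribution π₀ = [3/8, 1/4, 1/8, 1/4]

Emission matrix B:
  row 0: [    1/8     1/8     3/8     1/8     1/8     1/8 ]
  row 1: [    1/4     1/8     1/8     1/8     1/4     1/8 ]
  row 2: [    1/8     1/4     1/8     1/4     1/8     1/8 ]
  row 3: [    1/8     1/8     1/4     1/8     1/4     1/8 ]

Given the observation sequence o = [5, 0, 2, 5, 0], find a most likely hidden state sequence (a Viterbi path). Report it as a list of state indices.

path = [0, 1, 3, 0, 1]

t=0: δ = [4.688e-02, 3.125e-02, 1.562e-02, 3.125e-02]  (obs o_0=5)
t=1: δ = [1.465e-03, 4.395e-03, 1.465e-03, 1.465e-03]  ψ = [3, 0, 0, 0]  (obs o_1=0)
t=2: δ = [2.060e-04, 6.866e-05, 2.060e-04, 4.120e-04]  ψ = [1, 0, 1, 1]  (obs o_2=2)
t=3: δ = [1.931e-05, 9.656e-06, 9.656e-06, 1.931e-05]  ψ = [3, 0, 2, 3]  (obs o_3=5)
t=4: δ = [9.052e-07, 1.810e-06, 6.035e-07, 9.052e-07]  ψ = [3, 0, 0, 3]  (obs o_4=0)
backtrack: best end state = 1; path = [0, 1, 3, 0, 1]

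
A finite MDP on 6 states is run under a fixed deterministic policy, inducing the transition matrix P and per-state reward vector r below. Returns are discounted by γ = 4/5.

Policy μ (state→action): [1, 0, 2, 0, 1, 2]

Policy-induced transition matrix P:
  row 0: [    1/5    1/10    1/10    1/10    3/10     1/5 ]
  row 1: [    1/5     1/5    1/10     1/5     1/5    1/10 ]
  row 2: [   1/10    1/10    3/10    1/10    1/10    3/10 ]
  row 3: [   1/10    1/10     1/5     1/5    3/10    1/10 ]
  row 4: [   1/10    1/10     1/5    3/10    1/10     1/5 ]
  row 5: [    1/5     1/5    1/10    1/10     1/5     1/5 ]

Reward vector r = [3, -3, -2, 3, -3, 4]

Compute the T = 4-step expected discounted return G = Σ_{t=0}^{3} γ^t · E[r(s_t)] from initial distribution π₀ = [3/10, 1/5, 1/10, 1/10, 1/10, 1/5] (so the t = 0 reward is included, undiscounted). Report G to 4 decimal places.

G = 1.5962

t=0: π = [0.3000, 0.2000, 0.1000, 0.1000, 0.1000, 0.2000], E[r] = 0.9000, γ^t·E[r] = 0.900000, running G = 0.900000
t=1: π = [0.1700, 0.1400, 0.1400, 0.1500, 0.2200, 0.1800], E[r] = 0.3200, γ^t·E[r] = 0.256000, running G = 1.156000
t=2: π = [0.1490, 0.1320, 0.1650, 0.1730, 0.1960, 0.1850], E[r] = 0.3920, γ^t·E[r] = 0.250880, running G = 1.406880
t=3: π = [0.1466, 0.1317, 0.1699, 0.1697, 0.1961, 0.1860], E[r] = 0.3697, γ^t·E[r] = 0.189286, running G = 1.596166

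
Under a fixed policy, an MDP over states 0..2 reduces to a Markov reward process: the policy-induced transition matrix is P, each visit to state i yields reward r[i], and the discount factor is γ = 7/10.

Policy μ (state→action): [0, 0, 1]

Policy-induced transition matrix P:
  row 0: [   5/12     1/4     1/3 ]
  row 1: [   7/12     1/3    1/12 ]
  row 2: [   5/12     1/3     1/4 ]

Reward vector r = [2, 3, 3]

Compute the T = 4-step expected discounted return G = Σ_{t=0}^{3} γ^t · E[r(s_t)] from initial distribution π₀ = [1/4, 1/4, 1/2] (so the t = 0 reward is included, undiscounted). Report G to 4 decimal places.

t=0: π = [0.2500, 0.2500, 0.5000], E[r] = 2.7500, γ^t·E[r] = 2.750000, running G = 2.750000
t=1: π = [0.4583, 0.3125, 0.2292], E[r] = 2.5417, γ^t·E[r] = 1.779167, running G = 4.529167
t=2: π = [0.4688, 0.2951, 0.2361], E[r] = 2.5313, γ^t·E[r] = 1.240313, running G = 5.769479
t=3: π = [0.4659, 0.2943, 0.2399], E[r] = 2.5341, γ^t·E[r] = 0.869211, running G = 6.638690

G = 6.6387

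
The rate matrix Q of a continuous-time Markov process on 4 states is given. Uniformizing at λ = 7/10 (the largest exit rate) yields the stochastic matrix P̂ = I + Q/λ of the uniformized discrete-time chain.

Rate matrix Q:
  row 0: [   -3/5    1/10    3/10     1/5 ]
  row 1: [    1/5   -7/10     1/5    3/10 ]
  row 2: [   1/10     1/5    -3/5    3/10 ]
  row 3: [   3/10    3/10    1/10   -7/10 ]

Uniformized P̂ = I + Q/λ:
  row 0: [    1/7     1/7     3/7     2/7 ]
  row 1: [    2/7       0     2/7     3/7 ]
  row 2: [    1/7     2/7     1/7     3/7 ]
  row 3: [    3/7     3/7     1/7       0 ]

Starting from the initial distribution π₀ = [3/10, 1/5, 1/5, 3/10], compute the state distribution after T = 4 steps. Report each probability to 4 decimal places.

π = [0.2531, 0.2232, 0.2481, 0.2755]

t=0: π = [0.3000, 0.2000, 0.2000, 0.3000]
t=1: π = [0.2571, 0.2286, 0.2571, 0.2571]
t=2: π = [0.2490, 0.2204, 0.2490, 0.2816]
t=3: π = [0.2548, 0.2274, 0.2455, 0.2723]
t=4: π = [0.2531, 0.2232, 0.2481, 0.2755]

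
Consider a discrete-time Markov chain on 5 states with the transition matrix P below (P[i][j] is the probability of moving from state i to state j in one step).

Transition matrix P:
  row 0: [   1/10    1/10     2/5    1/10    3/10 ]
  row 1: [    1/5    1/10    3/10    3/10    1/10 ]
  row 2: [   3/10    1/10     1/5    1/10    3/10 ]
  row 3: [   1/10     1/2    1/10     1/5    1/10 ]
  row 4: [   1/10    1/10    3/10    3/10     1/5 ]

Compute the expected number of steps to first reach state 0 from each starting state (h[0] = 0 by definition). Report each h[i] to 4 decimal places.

h = [0.0000, 5.4419, 4.9509, 6.0258, 6.0465]

First-step conditioning: h[0] = 0; for i ≠ 0, h[i] = 1 + Σ_k P[i][k]·h[k].
  h[1] = 1 + 1/10·h[1] + 3/10·h[2] + 3/10·h[3] + 1/10·h[4]
  h[2] = 1 + 1/10·h[1] + 1/5·h[2] + 1/10·h[3] + 3/10·h[4]
  h[3] = 1 + 1/2·h[1] + 1/10·h[2] + 1/5·h[3] + 1/10·h[4]
  h[4] = 1 + 1/10·h[1] + 3/10·h[2] + 3/10·h[3] + 1/5·h[4]
Solving the 4×4 linear system over states ≠ 0 gives exactly h = [0, 234/43, 1916/387, 2332/387, 260/43] (h[0] = 0 is the target).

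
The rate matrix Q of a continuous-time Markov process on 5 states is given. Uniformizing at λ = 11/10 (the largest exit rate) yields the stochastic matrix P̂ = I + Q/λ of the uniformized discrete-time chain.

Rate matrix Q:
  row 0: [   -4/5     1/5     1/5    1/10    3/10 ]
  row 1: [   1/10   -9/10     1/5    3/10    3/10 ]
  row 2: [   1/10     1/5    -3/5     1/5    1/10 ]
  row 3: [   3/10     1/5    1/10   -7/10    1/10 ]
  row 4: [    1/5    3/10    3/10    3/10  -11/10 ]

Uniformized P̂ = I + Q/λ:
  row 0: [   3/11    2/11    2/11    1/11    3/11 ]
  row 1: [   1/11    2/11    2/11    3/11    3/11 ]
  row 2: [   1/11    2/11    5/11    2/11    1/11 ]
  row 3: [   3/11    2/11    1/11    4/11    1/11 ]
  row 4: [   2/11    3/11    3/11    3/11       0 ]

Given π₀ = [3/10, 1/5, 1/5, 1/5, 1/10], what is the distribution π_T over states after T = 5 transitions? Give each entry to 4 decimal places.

t=0: π = [0.3000, 0.2000, 0.2000, 0.2000, 0.1000]
t=1: π = [0.1909, 0.1909, 0.2273, 0.2182, 0.1727]
t=2: π = [0.1810, 0.1975, 0.2397, 0.2372, 0.1446]
t=3: π = [0.1801, 0.1950, 0.2388, 0.2396, 0.1466]
t=4: π = [0.1805, 0.1951, 0.2385, 0.2401, 0.1458]
t=5: π = [0.1806, 0.1951, 0.2383, 0.2400, 0.1460]

π = [0.1806, 0.1951, 0.2383, 0.2400, 0.1460]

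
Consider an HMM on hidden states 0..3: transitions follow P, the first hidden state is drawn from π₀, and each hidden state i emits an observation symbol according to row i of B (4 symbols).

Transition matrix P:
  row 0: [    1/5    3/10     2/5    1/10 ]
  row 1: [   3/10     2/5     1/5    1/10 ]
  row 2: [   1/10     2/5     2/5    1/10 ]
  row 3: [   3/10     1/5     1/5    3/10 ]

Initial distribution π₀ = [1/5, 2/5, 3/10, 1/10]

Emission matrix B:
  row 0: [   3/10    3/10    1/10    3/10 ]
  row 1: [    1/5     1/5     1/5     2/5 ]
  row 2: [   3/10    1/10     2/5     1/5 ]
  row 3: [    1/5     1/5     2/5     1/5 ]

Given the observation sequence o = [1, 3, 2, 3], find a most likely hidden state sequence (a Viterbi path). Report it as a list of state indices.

path = [1, 0, 2, 1]

t=0: δ = [6.000e-02, 8.000e-02, 3.000e-02, 2.000e-02]  (obs o_0=1)
t=1: δ = [7.200e-03, 1.280e-02, 4.800e-03, 1.600e-03]  ψ = [1, 1, 0, 1]  (obs o_1=3)
t=2: δ = [3.840e-04, 1.024e-03, 1.152e-03, 5.120e-04]  ψ = [1, 1, 0, 1]  (obs o_2=2)
t=3: δ = [9.216e-05, 1.843e-04, 9.216e-05, 3.072e-05]  ψ = [1, 2, 2, 3]  (obs o_3=3)
backtrack: best end state = 1; path = [1, 0, 2, 1]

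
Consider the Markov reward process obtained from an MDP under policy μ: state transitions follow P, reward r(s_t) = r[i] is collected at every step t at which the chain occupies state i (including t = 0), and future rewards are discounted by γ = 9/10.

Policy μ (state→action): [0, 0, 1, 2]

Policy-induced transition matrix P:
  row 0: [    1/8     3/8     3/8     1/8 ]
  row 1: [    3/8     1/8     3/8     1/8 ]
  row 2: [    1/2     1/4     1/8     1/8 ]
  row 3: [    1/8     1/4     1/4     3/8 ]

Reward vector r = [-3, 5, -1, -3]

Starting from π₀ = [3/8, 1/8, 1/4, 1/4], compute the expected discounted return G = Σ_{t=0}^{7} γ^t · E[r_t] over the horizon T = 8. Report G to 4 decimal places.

t=0: π = [0.3750, 0.1250, 0.2500, 0.2500], E[r] = -1.5000, γ^t·E[r] = -1.500000, running G = -1.500000
t=1: π = [0.2500, 0.2813, 0.2813, 0.1875], E[r] = -0.1875, γ^t·E[r] = -0.168750, running G = -1.668750
t=2: π = [0.3008, 0.2461, 0.2813, 0.1719], E[r] = -0.4688, γ^t·E[r] = -0.379688, running G = -2.048438
t=3: π = [0.2920, 0.2568, 0.2832, 0.1680], E[r] = -0.3789, γ^t·E[r] = -0.276223, running G = -2.324660
t=4: π = [0.2954, 0.2544, 0.2832, 0.1670], E[r] = -0.3984, γ^t·E[r] = -0.261415, running G = -2.586075
t=5: π = [0.2948, 0.2551, 0.2833, 0.1667], E[r] = -0.3923, γ^t·E[r] = -0.231669, running G = -2.817744
t=6: π = [0.2950, 0.2550, 0.2833, 0.1667], E[r] = -0.3937, γ^t·E[r] = -0.209216, running G = -3.026960
t=7: π = [0.2950, 0.2550, 0.2833, 0.1667], E[r] = -0.3933, γ^t·E[r] = -0.188097, running G = -3.215058

G = -3.2151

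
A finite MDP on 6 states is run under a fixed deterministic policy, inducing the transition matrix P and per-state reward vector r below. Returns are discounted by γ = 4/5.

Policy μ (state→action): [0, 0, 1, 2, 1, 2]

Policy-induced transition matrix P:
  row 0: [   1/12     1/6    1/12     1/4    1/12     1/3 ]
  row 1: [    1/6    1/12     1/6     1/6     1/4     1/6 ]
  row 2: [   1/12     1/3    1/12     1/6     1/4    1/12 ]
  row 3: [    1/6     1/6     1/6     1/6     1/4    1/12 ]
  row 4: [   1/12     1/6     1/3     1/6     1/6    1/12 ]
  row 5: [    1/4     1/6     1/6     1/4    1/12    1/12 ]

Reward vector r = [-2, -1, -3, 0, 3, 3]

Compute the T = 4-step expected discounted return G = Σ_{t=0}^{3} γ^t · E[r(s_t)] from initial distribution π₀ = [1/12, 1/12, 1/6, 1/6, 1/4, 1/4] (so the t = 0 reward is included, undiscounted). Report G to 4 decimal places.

G = 0.6144

t=0: π = [0.0833, 0.0833, 0.1667, 0.1667, 0.2500, 0.2500], E[r] = 0.7500, γ^t·E[r] = 0.750000, running G = 0.750000
t=1: π = [0.1458, 0.1875, 0.1875, 0.1944, 0.1736, 0.1111], E[r] = -0.1875, γ^t·E[r] = -0.150000, running G = 0.600000
t=2: π = [0.1337, 0.1823, 0.1678, 0.1881, 0.1927, 0.1354], E[r] = 0.0313, γ^t·E[r] = 0.020000, running G = 0.620000
t=3: π = [0.1368, 0.1794, 0.1737, 0.1891, 0.1891, 0.1319], E[r] = -0.0109, γ^t·E[r] = -0.005556, running G = 0.614444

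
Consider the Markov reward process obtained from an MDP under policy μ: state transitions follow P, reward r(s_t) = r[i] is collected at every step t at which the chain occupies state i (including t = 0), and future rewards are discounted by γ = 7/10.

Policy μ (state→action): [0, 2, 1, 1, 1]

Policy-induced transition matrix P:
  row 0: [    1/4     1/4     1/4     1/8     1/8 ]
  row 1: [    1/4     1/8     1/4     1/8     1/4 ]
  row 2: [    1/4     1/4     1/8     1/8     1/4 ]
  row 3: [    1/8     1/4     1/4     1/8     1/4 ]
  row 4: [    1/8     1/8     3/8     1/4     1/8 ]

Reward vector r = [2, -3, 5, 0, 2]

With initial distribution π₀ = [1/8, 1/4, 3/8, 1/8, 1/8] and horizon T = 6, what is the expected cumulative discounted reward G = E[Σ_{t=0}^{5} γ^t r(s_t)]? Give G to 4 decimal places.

G = 4.3658

t=0: π = [0.1250, 0.2500, 0.3750, 0.1250, 0.1250], E[r] = 1.6250, γ^t·E[r] = 1.625000, running G = 1.625000
t=1: π = [0.2188, 0.2031, 0.2188, 0.1406, 0.2188], E[r] = 1.3594, γ^t·E[r] = 0.951563, running G = 2.576563
t=2: π = [0.2051, 0.1973, 0.2500, 0.1523, 0.1953], E[r] = 1.4590, γ^t·E[r] = 0.714902, running G = 3.291465
t=3: π = [0.2065, 0.2009, 0.2432, 0.1494, 0.2000], E[r] = 1.4260, γ^t·E[r] = 0.489127, running G = 3.780592
t=4: π = [0.2063, 0.1999, 0.2446, 0.1500, 0.1992], E[r] = 1.4344, γ^t·E[r] = 0.344389, running G = 4.124981
t=5: π = [0.2064, 0.2001, 0.2443, 0.1499, 0.1993], E[r] = 1.4326, γ^t·E[r] = 0.240777, running G = 4.365757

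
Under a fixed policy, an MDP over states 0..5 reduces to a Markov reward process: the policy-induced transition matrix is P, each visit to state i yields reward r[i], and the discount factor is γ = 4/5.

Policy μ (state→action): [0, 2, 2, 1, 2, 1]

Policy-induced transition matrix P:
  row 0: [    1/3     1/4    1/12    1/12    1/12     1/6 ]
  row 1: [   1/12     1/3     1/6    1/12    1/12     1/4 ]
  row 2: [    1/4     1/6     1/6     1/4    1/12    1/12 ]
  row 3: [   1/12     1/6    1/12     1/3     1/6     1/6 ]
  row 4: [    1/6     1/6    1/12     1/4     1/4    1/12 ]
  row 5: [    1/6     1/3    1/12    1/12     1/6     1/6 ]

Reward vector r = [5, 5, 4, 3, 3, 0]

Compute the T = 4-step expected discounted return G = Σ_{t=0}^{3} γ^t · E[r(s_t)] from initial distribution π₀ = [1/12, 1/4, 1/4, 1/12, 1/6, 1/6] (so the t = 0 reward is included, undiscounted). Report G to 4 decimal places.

t=0: π = [0.0833, 0.2500, 0.2500, 0.0833, 0.1667, 0.1667], E[r] = 3.4167, γ^t·E[r] = 3.416667, running G = 3.416667
t=1: π = [0.1736, 0.2431, 0.1250, 0.1736, 0.1319, 0.1528], E[r] = 3.5000, γ^t·E[r] = 2.800000, running G = 6.216667
t=2: π = [0.1713, 0.2471, 0.1140, 0.1696, 0.1325, 0.1655], E[r] = 3.4543, γ^t·E[r] = 2.210741, running G = 8.427407
t=3: π = [0.1700, 0.2497, 0.1134, 0.1668, 0.1333, 0.1667], E[r] = 3.4527, γ^t·E[r] = 1.767778, running G = 10.195185

G = 10.1952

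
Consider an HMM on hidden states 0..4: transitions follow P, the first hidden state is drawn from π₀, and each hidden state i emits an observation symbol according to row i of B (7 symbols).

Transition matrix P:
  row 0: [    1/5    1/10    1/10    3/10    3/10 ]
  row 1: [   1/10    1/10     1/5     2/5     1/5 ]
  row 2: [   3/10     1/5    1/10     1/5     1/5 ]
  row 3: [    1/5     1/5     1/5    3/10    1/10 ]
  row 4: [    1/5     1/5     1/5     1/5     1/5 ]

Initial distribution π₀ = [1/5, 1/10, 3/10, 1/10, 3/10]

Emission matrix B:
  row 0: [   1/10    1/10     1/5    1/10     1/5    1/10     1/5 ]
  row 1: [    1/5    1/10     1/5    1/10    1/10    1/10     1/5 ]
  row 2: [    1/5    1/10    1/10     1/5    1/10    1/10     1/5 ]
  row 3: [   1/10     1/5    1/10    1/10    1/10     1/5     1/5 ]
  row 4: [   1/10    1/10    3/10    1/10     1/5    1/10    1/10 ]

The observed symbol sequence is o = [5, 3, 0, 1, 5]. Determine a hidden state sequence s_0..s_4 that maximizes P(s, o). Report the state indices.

t=0: δ = [2.000e-02, 1.000e-02, 3.000e-02, 2.000e-02, 3.000e-02]  (obs o_0=5)
t=1: δ = [9.000e-04, 6.000e-04, 1.200e-03, 6.000e-04, 6.000e-04]  ψ = [2, 2, 4, 0, 0]  (obs o_1=3)
t=2: δ = [3.600e-05, 4.800e-05, 2.400e-05, 2.700e-05, 2.700e-05]  ψ = [2, 2, 1, 0, 0]  (obs o_2=0)
t=3: δ = [7.200e-07, 5.400e-07, 9.600e-07, 3.840e-06, 1.080e-06]  ψ = [0, 3, 1, 1, 0]  (obs o_3=1)
t=4: δ = [7.680e-08, 7.680e-08, 7.680e-08, 2.304e-07, 3.840e-08]  ψ = [3, 3, 3, 3, 3]  (obs o_4=5)
backtrack: best end state = 3; path = [4, 2, 1, 3, 3]

path = [4, 2, 1, 3, 3]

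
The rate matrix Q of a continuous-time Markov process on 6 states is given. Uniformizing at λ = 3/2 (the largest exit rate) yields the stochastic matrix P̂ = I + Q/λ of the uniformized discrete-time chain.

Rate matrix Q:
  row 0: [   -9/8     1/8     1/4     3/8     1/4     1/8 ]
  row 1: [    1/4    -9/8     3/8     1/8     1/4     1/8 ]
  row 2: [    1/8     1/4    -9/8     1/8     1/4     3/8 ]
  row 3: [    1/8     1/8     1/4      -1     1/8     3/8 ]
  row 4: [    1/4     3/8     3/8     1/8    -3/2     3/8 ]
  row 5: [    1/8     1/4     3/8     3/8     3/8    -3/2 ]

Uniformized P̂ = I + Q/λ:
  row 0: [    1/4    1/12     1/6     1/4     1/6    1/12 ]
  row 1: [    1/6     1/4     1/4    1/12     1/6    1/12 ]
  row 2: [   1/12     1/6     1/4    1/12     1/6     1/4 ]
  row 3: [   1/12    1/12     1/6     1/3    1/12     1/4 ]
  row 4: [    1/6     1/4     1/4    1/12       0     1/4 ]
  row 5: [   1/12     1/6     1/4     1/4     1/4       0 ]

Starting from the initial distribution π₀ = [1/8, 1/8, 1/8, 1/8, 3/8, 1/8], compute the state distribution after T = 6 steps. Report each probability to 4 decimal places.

t=0: π = [0.1250, 0.1250, 0.1250, 0.1250, 0.3750, 0.1250]
t=1: π = [0.1458, 0.1875, 0.2292, 0.1563, 0.1042, 0.1771]
t=2: π = [0.1319, 0.1658, 0.2248, 0.1762, 0.1510, 0.1502]
t=3: π = [0.1317, 0.1674, 0.2243, 0.1744, 0.1393, 0.1628]
t=4: π = [0.1308, 0.1667, 0.2245, 0.1760, 0.1425, 0.1594]
t=5: π = [0.1309, 0.1669, 0.2244, 0.1757, 0.1415, 0.1605]
t=6: π = [0.1309, 0.1668, 0.2244, 0.1758, 0.1418, 0.1602]

π = [0.1309, 0.1668, 0.2244, 0.1758, 0.1418, 0.1602]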